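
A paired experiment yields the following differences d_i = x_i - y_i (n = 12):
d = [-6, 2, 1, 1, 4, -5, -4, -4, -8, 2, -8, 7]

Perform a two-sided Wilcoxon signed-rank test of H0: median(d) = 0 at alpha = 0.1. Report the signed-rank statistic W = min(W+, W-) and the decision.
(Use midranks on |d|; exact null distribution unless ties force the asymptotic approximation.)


Step 1: Drop any zero differences (none here) and take |d_i|.
|d| = [6, 2, 1, 1, 4, 5, 4, 4, 8, 2, 8, 7]
Step 2: Midrank |d_i| (ties get averaged ranks).
ranks: |6|->9, |2|->3.5, |1|->1.5, |1|->1.5, |4|->6, |5|->8, |4|->6, |4|->6, |8|->11.5, |2|->3.5, |8|->11.5, |7|->10
Step 3: Attach original signs; sum ranks with positive sign and with negative sign.
W+ = 3.5 + 1.5 + 1.5 + 6 + 3.5 + 10 = 26
W- = 9 + 8 + 6 + 6 + 11.5 + 11.5 = 52
(Check: W+ + W- = 78 should equal n(n+1)/2 = 78.)
Step 4: Test statistic W = min(W+, W-) = 26.
Step 5: Ties in |d|, so use the tie-corrected normal approximation.
        E[W] = n(n+1)/4 = 12*13/4 = 39.
        Tie groups: |d|=1 (t=2), |d|=2 (t=2), |d|=4 (t=3), |d|=8 (t=2); sum(t^3 - t) = 42.
        Var[W] = n(n+1)(2n+1)/24 - sum(t^3-t)/48 = 3900/24 - 42/48 = 161.625.
        z = (W - E[W]) / sqrt(Var[W]) = (26 - 39) / 12.7132 = -1.0226.
        Two-sided p = 2*Phi(z) = 0.306516.
Step 6: alpha = 0.1. fail to reject H0.

W+ = 26, W- = 52, W = min = 26, p = 0.306516, fail to reject H0.


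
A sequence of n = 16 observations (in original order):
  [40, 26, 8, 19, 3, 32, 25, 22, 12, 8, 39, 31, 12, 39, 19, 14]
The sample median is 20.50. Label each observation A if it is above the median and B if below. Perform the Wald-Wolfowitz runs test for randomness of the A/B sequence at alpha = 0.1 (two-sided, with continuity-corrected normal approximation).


Step 1: Compute median = 20.50; label A = above, B = below.
Labels in order: AABBBAAABBAABABB  (n_A = 8, n_B = 8)
Step 2: Count runs R = 8.
Step 3: Under H0 (random ordering), E[R] = 2*n_A*n_B/(n_A+n_B) + 1 = 2*8*8/16 + 1 = 9.0000.
        Var[R] = 2*n_A*n_B*(2*n_A*n_B - n_A - n_B) / ((n_A+n_B)^2 * (n_A+n_B-1)) = 14336/3840 = 3.7333.
        SD[R] = 1.9322.
Step 4: Continuity-corrected z = (R + 0.5 - E[R]) / SD[R] = (8 + 0.5 - 9.0000) / 1.9322 = -0.2588.
Step 5: Two-sided p-value via normal approximation = 2*(1 - Phi(|z|)) = 0.795809.
Step 6: alpha = 0.1. fail to reject H0.

R = 8, z = -0.2588, p = 0.795809, fail to reject H0.


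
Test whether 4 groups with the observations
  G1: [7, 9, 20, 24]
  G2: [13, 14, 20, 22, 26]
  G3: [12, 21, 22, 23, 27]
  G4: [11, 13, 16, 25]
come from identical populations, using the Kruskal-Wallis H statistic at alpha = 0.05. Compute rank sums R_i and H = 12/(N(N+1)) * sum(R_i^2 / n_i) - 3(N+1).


Step 1: Combine all N = 18 observations and assign midranks.
sorted (value, group, rank): (7,G1,1), (9,G1,2), (11,G4,3), (12,G3,4), (13,G2,5.5), (13,G4,5.5), (14,G2,7), (16,G4,8), (20,G1,9.5), (20,G2,9.5), (21,G3,11), (22,G2,12.5), (22,G3,12.5), (23,G3,14), (24,G1,15), (25,G4,16), (26,G2,17), (27,G3,18)
Step 2: Sum ranks within each group.
R_1 = 27.5 (n_1 = 4)
R_2 = 51.5 (n_2 = 5)
R_3 = 59.5 (n_3 = 5)
R_4 = 32.5 (n_4 = 4)
Step 3: H = 12/(N(N+1)) * sum(R_i^2/n_i) - 3(N+1)
     = 12/(18*19) * (27.5^2/4 + 51.5^2/5 + 59.5^2/5 + 32.5^2/4) - 3*19
     = 0.035088 * 1691.62 - 57
     = 2.355263.
Step 4: Ties present; correction factor C = 1 - 18/(18^3 - 18) = 0.996904. Corrected H = 2.355263 / 0.996904 = 2.362578.
Step 5: Under H0, H ~ chi^2(3); p-value = 0.500639.
Step 6: alpha = 0.05. fail to reject H0.

H = 2.3626, df = 3, p = 0.500639, fail to reject H0.


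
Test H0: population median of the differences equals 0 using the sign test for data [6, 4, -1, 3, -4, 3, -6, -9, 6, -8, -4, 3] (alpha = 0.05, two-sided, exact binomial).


Step 1: Discard zero differences. Original n = 12; n_eff = number of nonzero differences = 12.
Nonzero differences (with sign): +6, +4, -1, +3, -4, +3, -6, -9, +6, -8, -4, +3
Step 2: Count signs: positive = 6, negative = 6.
Step 3: Under H0: P(positive) = 0.5, so the number of positives S ~ Bin(12, 0.5).
Step 4: Two-sided exact p-value = sum of Bin(12,0.5) probabilities at or below the observed probability = 1.000000.
Step 5: alpha = 0.05. fail to reject H0.

n_eff = 12, pos = 6, neg = 6, p = 1.000000, fail to reject H0.


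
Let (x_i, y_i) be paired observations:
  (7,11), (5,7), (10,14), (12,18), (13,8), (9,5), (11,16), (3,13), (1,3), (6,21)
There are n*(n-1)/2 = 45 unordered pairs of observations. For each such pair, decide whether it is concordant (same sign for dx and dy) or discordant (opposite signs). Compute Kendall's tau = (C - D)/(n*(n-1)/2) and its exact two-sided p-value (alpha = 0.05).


Step 1: Enumerate the 45 unordered pairs (i,j) with i<j and classify each by sign(x_j-x_i) * sign(y_j-y_i).
  (1,2):dx=-2,dy=-4->C; (1,3):dx=+3,dy=+3->C; (1,4):dx=+5,dy=+7->C; (1,5):dx=+6,dy=-3->D
  (1,6):dx=+2,dy=-6->D; (1,7):dx=+4,dy=+5->C; (1,8):dx=-4,dy=+2->D; (1,9):dx=-6,dy=-8->C
  (1,10):dx=-1,dy=+10->D; (2,3):dx=+5,dy=+7->C; (2,4):dx=+7,dy=+11->C; (2,5):dx=+8,dy=+1->C
  (2,6):dx=+4,dy=-2->D; (2,7):dx=+6,dy=+9->C; (2,8):dx=-2,dy=+6->D; (2,9):dx=-4,dy=-4->C
  (2,10):dx=+1,dy=+14->C; (3,4):dx=+2,dy=+4->C; (3,5):dx=+3,dy=-6->D; (3,6):dx=-1,dy=-9->C
  (3,7):dx=+1,dy=+2->C; (3,8):dx=-7,dy=-1->C; (3,9):dx=-9,dy=-11->C; (3,10):dx=-4,dy=+7->D
  (4,5):dx=+1,dy=-10->D; (4,6):dx=-3,dy=-13->C; (4,7):dx=-1,dy=-2->C; (4,8):dx=-9,dy=-5->C
  (4,9):dx=-11,dy=-15->C; (4,10):dx=-6,dy=+3->D; (5,6):dx=-4,dy=-3->C; (5,7):dx=-2,dy=+8->D
  (5,8):dx=-10,dy=+5->D; (5,9):dx=-12,dy=-5->C; (5,10):dx=-7,dy=+13->D; (6,7):dx=+2,dy=+11->C
  (6,8):dx=-6,dy=+8->D; (6,9):dx=-8,dy=-2->C; (6,10):dx=-3,dy=+16->D; (7,8):dx=-8,dy=-3->C
  (7,9):dx=-10,dy=-13->C; (7,10):dx=-5,dy=+5->D; (8,9):dx=-2,dy=-10->C; (8,10):dx=+3,dy=+8->C
  (9,10):dx=+5,dy=+18->C
Step 2: C = 29, D = 16, total pairs = 45.
Step 3: tau = (C - D)/(n(n-1)/2) = (29 - 16)/45 = 0.288889.
Step 4: Exact two-sided p-value (enumerate n! = 3628800 permutations of y under H0): p = 0.291248.
Step 5: alpha = 0.05. fail to reject H0.

tau_b = 0.2889 (C=29, D=16), p = 0.291248, fail to reject H0.


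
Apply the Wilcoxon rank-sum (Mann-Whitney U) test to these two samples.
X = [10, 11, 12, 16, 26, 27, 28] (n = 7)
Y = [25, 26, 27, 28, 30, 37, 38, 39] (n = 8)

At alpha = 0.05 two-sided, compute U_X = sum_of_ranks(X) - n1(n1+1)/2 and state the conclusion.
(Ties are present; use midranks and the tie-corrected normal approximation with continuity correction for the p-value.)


Step 1: Combine and sort all 15 observations; assign midranks.
sorted (value, group): (10,X), (11,X), (12,X), (16,X), (25,Y), (26,X), (26,Y), (27,X), (27,Y), (28,X), (28,Y), (30,Y), (37,Y), (38,Y), (39,Y)
ranks: 10->1, 11->2, 12->3, 16->4, 25->5, 26->6.5, 26->6.5, 27->8.5, 27->8.5, 28->10.5, 28->10.5, 30->12, 37->13, 38->14, 39->15
Step 2: Rank sum for X: R1 = 1 + 2 + 3 + 4 + 6.5 + 8.5 + 10.5 = 35.5.
Step 3: U_X = R1 - n1(n1+1)/2 = 35.5 - 7*8/2 = 35.5 - 28 = 7.5.
       U_Y = n1*n2 - U_X = 56 - 7.5 = 48.5.
Step 4: Ties are present, so use the tie-corrected normal approximation (with continuity correction) for the p-value.
Step 5: p-value = 0.020299; compare to alpha = 0.05. reject H0.

U_X = 7.5, p = 0.020299, reject H0 at alpha = 0.05.


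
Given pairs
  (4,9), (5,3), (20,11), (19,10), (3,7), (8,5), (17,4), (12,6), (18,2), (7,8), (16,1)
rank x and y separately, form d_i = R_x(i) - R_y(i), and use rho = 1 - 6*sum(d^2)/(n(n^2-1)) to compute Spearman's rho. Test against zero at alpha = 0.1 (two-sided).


Step 1: Rank x and y separately (midranks; no ties here).
rank(x): 4->2, 5->3, 20->11, 19->10, 3->1, 8->5, 17->8, 12->6, 18->9, 7->4, 16->7
rank(y): 9->9, 3->3, 11->11, 10->10, 7->7, 5->5, 4->4, 6->6, 2->2, 8->8, 1->1
Step 2: d_i = R_x(i) - R_y(i); compute d_i^2.
  (2-9)^2=49, (3-3)^2=0, (11-11)^2=0, (10-10)^2=0, (1-7)^2=36, (5-5)^2=0, (8-4)^2=16, (6-6)^2=0, (9-2)^2=49, (4-8)^2=16, (7-1)^2=36
sum(d^2) = 202.
Step 3: rho = 1 - 6*202 / (11*(11^2 - 1)) = 1 - 1212/1320 = 0.081818.
Step 4: Under H0, t = rho * sqrt((n-2)/(1-rho^2)) = 0.2463 ~ t(9).
Step 5: Two-sided p-value from the t-distribution with 9 df = 0.810990.
Step 6: alpha = 0.1. fail to reject H0.

rho = 0.0818, p = 0.810990, fail to reject H0 at alpha = 0.1.


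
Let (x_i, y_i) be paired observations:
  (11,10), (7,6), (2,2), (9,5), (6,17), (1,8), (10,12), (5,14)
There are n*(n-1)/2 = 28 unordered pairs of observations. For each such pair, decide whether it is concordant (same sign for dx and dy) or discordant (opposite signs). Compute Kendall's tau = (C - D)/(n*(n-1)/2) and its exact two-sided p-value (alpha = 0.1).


Step 1: Enumerate the 28 unordered pairs (i,j) with i<j and classify each by sign(x_j-x_i) * sign(y_j-y_i).
  (1,2):dx=-4,dy=-4->C; (1,3):dx=-9,dy=-8->C; (1,4):dx=-2,dy=-5->C; (1,5):dx=-5,dy=+7->D
  (1,6):dx=-10,dy=-2->C; (1,7):dx=-1,dy=+2->D; (1,8):dx=-6,dy=+4->D; (2,3):dx=-5,dy=-4->C
  (2,4):dx=+2,dy=-1->D; (2,5):dx=-1,dy=+11->D; (2,6):dx=-6,dy=+2->D; (2,7):dx=+3,dy=+6->C
  (2,8):dx=-2,dy=+8->D; (3,4):dx=+7,dy=+3->C; (3,5):dx=+4,dy=+15->C; (3,6):dx=-1,dy=+6->D
  (3,7):dx=+8,dy=+10->C; (3,8):dx=+3,dy=+12->C; (4,5):dx=-3,dy=+12->D; (4,6):dx=-8,dy=+3->D
  (4,7):dx=+1,dy=+7->C; (4,8):dx=-4,dy=+9->D; (5,6):dx=-5,dy=-9->C; (5,7):dx=+4,dy=-5->D
  (5,8):dx=-1,dy=-3->C; (6,7):dx=+9,dy=+4->C; (6,8):dx=+4,dy=+6->C; (7,8):dx=-5,dy=+2->D
Step 2: C = 15, D = 13, total pairs = 28.
Step 3: tau = (C - D)/(n(n-1)/2) = (15 - 13)/28 = 0.071429.
Step 4: Exact two-sided p-value (enumerate n! = 40320 permutations of y under H0): p = 0.904861.
Step 5: alpha = 0.1. fail to reject H0.

tau_b = 0.0714 (C=15, D=13), p = 0.904861, fail to reject H0.


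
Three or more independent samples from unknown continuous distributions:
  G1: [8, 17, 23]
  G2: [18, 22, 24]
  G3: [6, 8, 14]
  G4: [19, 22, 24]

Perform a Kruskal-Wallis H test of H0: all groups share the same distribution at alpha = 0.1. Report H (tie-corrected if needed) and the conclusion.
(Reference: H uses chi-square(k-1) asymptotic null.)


Step 1: Combine all N = 12 observations and assign midranks.
sorted (value, group, rank): (6,G3,1), (8,G1,2.5), (8,G3,2.5), (14,G3,4), (17,G1,5), (18,G2,6), (19,G4,7), (22,G2,8.5), (22,G4,8.5), (23,G1,10), (24,G2,11.5), (24,G4,11.5)
Step 2: Sum ranks within each group.
R_1 = 17.5 (n_1 = 3)
R_2 = 26 (n_2 = 3)
R_3 = 7.5 (n_3 = 3)
R_4 = 27 (n_4 = 3)
Step 3: H = 12/(N(N+1)) * sum(R_i^2/n_i) - 3(N+1)
     = 12/(12*13) * (17.5^2/3 + 26^2/3 + 7.5^2/3 + 27^2/3) - 3*13
     = 0.076923 * 589.167 - 39
     = 6.320513.
Step 4: Ties present; correction factor C = 1 - 18/(12^3 - 12) = 0.989510. Corrected H = 6.320513 / 0.989510 = 6.387515.
Step 5: Under H0, H ~ chi^2(3); p-value = 0.094206.
Step 6: alpha = 0.1. reject H0.

H = 6.3875, df = 3, p = 0.094206, reject H0.


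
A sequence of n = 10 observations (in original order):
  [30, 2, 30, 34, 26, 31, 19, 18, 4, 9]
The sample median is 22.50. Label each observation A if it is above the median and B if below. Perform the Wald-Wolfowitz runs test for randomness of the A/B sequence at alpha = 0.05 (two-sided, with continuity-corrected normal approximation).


Step 1: Compute median = 22.50; label A = above, B = below.
Labels in order: ABAAAABBBB  (n_A = 5, n_B = 5)
Step 2: Count runs R = 4.
Step 3: Under H0 (random ordering), E[R] = 2*n_A*n_B/(n_A+n_B) + 1 = 2*5*5/10 + 1 = 6.0000.
        Var[R] = 2*n_A*n_B*(2*n_A*n_B - n_A - n_B) / ((n_A+n_B)^2 * (n_A+n_B-1)) = 2000/900 = 2.2222.
        SD[R] = 1.4907.
Step 4: Continuity-corrected z = (R + 0.5 - E[R]) / SD[R] = (4 + 0.5 - 6.0000) / 1.4907 = -1.0062.
Step 5: Two-sided p-value via normal approximation = 2*(1 - Phi(|z|)) = 0.314305.
Step 6: alpha = 0.05. fail to reject H0.

R = 4, z = -1.0062, p = 0.314305, fail to reject H0.


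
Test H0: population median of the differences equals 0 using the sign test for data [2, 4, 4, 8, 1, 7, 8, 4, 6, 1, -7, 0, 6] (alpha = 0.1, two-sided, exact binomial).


Step 1: Discard zero differences. Original n = 13; n_eff = number of nonzero differences = 12.
Nonzero differences (with sign): +2, +4, +4, +8, +1, +7, +8, +4, +6, +1, -7, +6
Step 2: Count signs: positive = 11, negative = 1.
Step 3: Under H0: P(positive) = 0.5, so the number of positives S ~ Bin(12, 0.5).
Step 4: Two-sided exact p-value = sum of Bin(12,0.5) probabilities at or below the observed probability = 0.006348.
Step 5: alpha = 0.1. reject H0.

n_eff = 12, pos = 11, neg = 1, p = 0.006348, reject H0.


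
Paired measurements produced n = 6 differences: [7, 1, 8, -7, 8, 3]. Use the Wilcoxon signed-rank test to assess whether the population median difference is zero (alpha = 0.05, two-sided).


Step 1: Drop any zero differences (none here) and take |d_i|.
|d| = [7, 1, 8, 7, 8, 3]
Step 2: Midrank |d_i| (ties get averaged ranks).
ranks: |7|->3.5, |1|->1, |8|->5.5, |7|->3.5, |8|->5.5, |3|->2
Step 3: Attach original signs; sum ranks with positive sign and with negative sign.
W+ = 3.5 + 1 + 5.5 + 5.5 + 2 = 17.5
W- = 3.5 = 3.5
(Check: W+ + W- = 21 should equal n(n+1)/2 = 21.)
Step 4: Test statistic W = min(W+, W-) = 3.5.
Step 5: Ties in |d|, so use the tie-corrected normal approximation.
        E[W] = n(n+1)/4 = 6*7/4 = 10.5.
        Tie groups: |d|=7 (t=2), |d|=8 (t=2); sum(t^3 - t) = 12.
        Var[W] = n(n+1)(2n+1)/24 - sum(t^3-t)/48 = 546/24 - 12/48 = 22.5.
        z = (W - E[W]) / sqrt(Var[W]) = (3.5 - 10.5) / 4.7434 = -1.4757.
        Two-sided p = 2*Phi(z) = 0.140017.
Step 6: alpha = 0.05. fail to reject H0.

W+ = 17.5, W- = 3.5, W = min = 3.5, p = 0.140017, fail to reject H0.


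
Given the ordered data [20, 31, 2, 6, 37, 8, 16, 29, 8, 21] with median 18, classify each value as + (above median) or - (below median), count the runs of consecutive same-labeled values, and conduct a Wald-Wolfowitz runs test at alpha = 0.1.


Step 1: Compute median = 18; label A = above, B = below.
Labels in order: AABBABBABA  (n_A = 5, n_B = 5)
Step 2: Count runs R = 7.
Step 3: Under H0 (random ordering), E[R] = 2*n_A*n_B/(n_A+n_B) + 1 = 2*5*5/10 + 1 = 6.0000.
        Var[R] = 2*n_A*n_B*(2*n_A*n_B - n_A - n_B) / ((n_A+n_B)^2 * (n_A+n_B-1)) = 2000/900 = 2.2222.
        SD[R] = 1.4907.
Step 4: Continuity-corrected z = (R - 0.5 - E[R]) / SD[R] = (7 - 0.5 - 6.0000) / 1.4907 = 0.3354.
Step 5: Two-sided p-value via normal approximation = 2*(1 - Phi(|z|)) = 0.737316.
Step 6: alpha = 0.1. fail to reject H0.

R = 7, z = 0.3354, p = 0.737316, fail to reject H0.


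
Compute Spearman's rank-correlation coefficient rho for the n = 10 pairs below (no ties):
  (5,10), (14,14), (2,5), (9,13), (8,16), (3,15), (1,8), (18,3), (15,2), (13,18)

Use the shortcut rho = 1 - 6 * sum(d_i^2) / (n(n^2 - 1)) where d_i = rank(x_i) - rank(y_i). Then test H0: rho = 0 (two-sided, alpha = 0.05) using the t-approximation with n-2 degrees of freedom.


Step 1: Rank x and y separately (midranks; no ties here).
rank(x): 5->4, 14->8, 2->2, 9->6, 8->5, 3->3, 1->1, 18->10, 15->9, 13->7
rank(y): 10->5, 14->7, 5->3, 13->6, 16->9, 15->8, 8->4, 3->2, 2->1, 18->10
Step 2: d_i = R_x(i) - R_y(i); compute d_i^2.
  (4-5)^2=1, (8-7)^2=1, (2-3)^2=1, (6-6)^2=0, (5-9)^2=16, (3-8)^2=25, (1-4)^2=9, (10-2)^2=64, (9-1)^2=64, (7-10)^2=9
sum(d^2) = 190.
Step 3: rho = 1 - 6*190 / (10*(10^2 - 1)) = 1 - 1140/990 = -0.151515.
Step 4: Under H0, t = rho * sqrt((n-2)/(1-rho^2)) = -0.4336 ~ t(8).
Step 5: Two-sided p-value from the t-distribution with 8 df = 0.676065.
Step 6: alpha = 0.05. fail to reject H0.

rho = -0.1515, p = 0.676065, fail to reject H0 at alpha = 0.05.


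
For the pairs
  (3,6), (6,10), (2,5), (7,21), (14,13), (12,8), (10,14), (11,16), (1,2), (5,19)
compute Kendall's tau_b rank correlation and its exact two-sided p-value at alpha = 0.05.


Step 1: Enumerate the 45 unordered pairs (i,j) with i<j and classify each by sign(x_j-x_i) * sign(y_j-y_i).
  (1,2):dx=+3,dy=+4->C; (1,3):dx=-1,dy=-1->C; (1,4):dx=+4,dy=+15->C; (1,5):dx=+11,dy=+7->C
  (1,6):dx=+9,dy=+2->C; (1,7):dx=+7,dy=+8->C; (1,8):dx=+8,dy=+10->C; (1,9):dx=-2,dy=-4->C
  (1,10):dx=+2,dy=+13->C; (2,3):dx=-4,dy=-5->C; (2,4):dx=+1,dy=+11->C; (2,5):dx=+8,dy=+3->C
  (2,6):dx=+6,dy=-2->D; (2,7):dx=+4,dy=+4->C; (2,8):dx=+5,dy=+6->C; (2,9):dx=-5,dy=-8->C
  (2,10):dx=-1,dy=+9->D; (3,4):dx=+5,dy=+16->C; (3,5):dx=+12,dy=+8->C; (3,6):dx=+10,dy=+3->C
  (3,7):dx=+8,dy=+9->C; (3,8):dx=+9,dy=+11->C; (3,9):dx=-1,dy=-3->C; (3,10):dx=+3,dy=+14->C
  (4,5):dx=+7,dy=-8->D; (4,6):dx=+5,dy=-13->D; (4,7):dx=+3,dy=-7->D; (4,8):dx=+4,dy=-5->D
  (4,9):dx=-6,dy=-19->C; (4,10):dx=-2,dy=-2->C; (5,6):dx=-2,dy=-5->C; (5,7):dx=-4,dy=+1->D
  (5,8):dx=-3,dy=+3->D; (5,9):dx=-13,dy=-11->C; (5,10):dx=-9,dy=+6->D; (6,7):dx=-2,dy=+6->D
  (6,8):dx=-1,dy=+8->D; (6,9):dx=-11,dy=-6->C; (6,10):dx=-7,dy=+11->D; (7,8):dx=+1,dy=+2->C
  (7,9):dx=-9,dy=-12->C; (7,10):dx=-5,dy=+5->D; (8,9):dx=-10,dy=-14->C; (8,10):dx=-6,dy=+3->D
  (9,10):dx=+4,dy=+17->C
Step 2: C = 31, D = 14, total pairs = 45.
Step 3: tau = (C - D)/(n(n-1)/2) = (31 - 14)/45 = 0.377778.
Step 4: Exact two-sided p-value (enumerate n! = 3628800 permutations of y under H0): p = 0.155742.
Step 5: alpha = 0.05. fail to reject H0.

tau_b = 0.3778 (C=31, D=14), p = 0.155742, fail to reject H0.


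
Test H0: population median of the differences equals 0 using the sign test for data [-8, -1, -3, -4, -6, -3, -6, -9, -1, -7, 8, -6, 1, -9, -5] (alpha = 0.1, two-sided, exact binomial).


Step 1: Discard zero differences. Original n = 15; n_eff = number of nonzero differences = 15.
Nonzero differences (with sign): -8, -1, -3, -4, -6, -3, -6, -9, -1, -7, +8, -6, +1, -9, -5
Step 2: Count signs: positive = 2, negative = 13.
Step 3: Under H0: P(positive) = 0.5, so the number of positives S ~ Bin(15, 0.5).
Step 4: Two-sided exact p-value = sum of Bin(15,0.5) probabilities at or below the observed probability = 0.007385.
Step 5: alpha = 0.1. reject H0.

n_eff = 15, pos = 2, neg = 13, p = 0.007385, reject H0.


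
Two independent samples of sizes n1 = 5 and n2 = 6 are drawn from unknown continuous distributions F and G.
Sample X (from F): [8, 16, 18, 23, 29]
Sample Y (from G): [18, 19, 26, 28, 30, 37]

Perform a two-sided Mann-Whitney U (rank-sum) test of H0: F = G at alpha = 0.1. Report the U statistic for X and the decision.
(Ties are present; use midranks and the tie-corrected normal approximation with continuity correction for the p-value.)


Step 1: Combine and sort all 11 observations; assign midranks.
sorted (value, group): (8,X), (16,X), (18,X), (18,Y), (19,Y), (23,X), (26,Y), (28,Y), (29,X), (30,Y), (37,Y)
ranks: 8->1, 16->2, 18->3.5, 18->3.5, 19->5, 23->6, 26->7, 28->8, 29->9, 30->10, 37->11
Step 2: Rank sum for X: R1 = 1 + 2 + 3.5 + 6 + 9 = 21.5.
Step 3: U_X = R1 - n1(n1+1)/2 = 21.5 - 5*6/2 = 21.5 - 15 = 6.5.
       U_Y = n1*n2 - U_X = 30 - 6.5 = 23.5.
Step 4: Ties are present, so use the tie-corrected normal approximation (with continuity correction) for the p-value.
Step 5: p-value = 0.143215; compare to alpha = 0.1. fail to reject H0.

U_X = 6.5, p = 0.143215, fail to reject H0 at alpha = 0.1.


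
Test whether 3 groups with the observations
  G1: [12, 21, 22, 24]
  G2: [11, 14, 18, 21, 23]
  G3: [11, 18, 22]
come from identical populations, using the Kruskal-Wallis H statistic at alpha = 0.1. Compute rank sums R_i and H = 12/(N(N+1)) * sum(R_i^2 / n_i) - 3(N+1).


Step 1: Combine all N = 12 observations and assign midranks.
sorted (value, group, rank): (11,G2,1.5), (11,G3,1.5), (12,G1,3), (14,G2,4), (18,G2,5.5), (18,G3,5.5), (21,G1,7.5), (21,G2,7.5), (22,G1,9.5), (22,G3,9.5), (23,G2,11), (24,G1,12)
Step 2: Sum ranks within each group.
R_1 = 32 (n_1 = 4)
R_2 = 29.5 (n_2 = 5)
R_3 = 16.5 (n_3 = 3)
Step 3: H = 12/(N(N+1)) * sum(R_i^2/n_i) - 3(N+1)
     = 12/(12*13) * (32^2/4 + 29.5^2/5 + 16.5^2/3) - 3*13
     = 0.076923 * 520.8 - 39
     = 1.061538.
Step 4: Ties present; correction factor C = 1 - 24/(12^3 - 12) = 0.986014. Corrected H = 1.061538 / 0.986014 = 1.076596.
Step 5: Under H0, H ~ chi^2(2); p-value = 0.583741.
Step 6: alpha = 0.1. fail to reject H0.

H = 1.0766, df = 2, p = 0.583741, fail to reject H0.


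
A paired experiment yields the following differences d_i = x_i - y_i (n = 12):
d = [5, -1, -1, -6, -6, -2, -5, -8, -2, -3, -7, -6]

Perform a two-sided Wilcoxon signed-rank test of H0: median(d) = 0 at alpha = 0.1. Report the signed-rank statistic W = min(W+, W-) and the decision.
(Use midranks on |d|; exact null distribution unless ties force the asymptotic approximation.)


Step 1: Drop any zero differences (none here) and take |d_i|.
|d| = [5, 1, 1, 6, 6, 2, 5, 8, 2, 3, 7, 6]
Step 2: Midrank |d_i| (ties get averaged ranks).
ranks: |5|->6.5, |1|->1.5, |1|->1.5, |6|->9, |6|->9, |2|->3.5, |5|->6.5, |8|->12, |2|->3.5, |3|->5, |7|->11, |6|->9
Step 3: Attach original signs; sum ranks with positive sign and with negative sign.
W+ = 6.5 = 6.5
W- = 1.5 + 1.5 + 9 + 9 + 3.5 + 6.5 + 12 + 3.5 + 5 + 11 + 9 = 71.5
(Check: W+ + W- = 78 should equal n(n+1)/2 = 78.)
Step 4: Test statistic W = min(W+, W-) = 6.5.
Step 5: Ties in |d|, so use the tie-corrected normal approximation.
        E[W] = n(n+1)/4 = 12*13/4 = 39.
        Tie groups: |d|=1 (t=2), |d|=2 (t=2), |d|=5 (t=2), |d|=6 (t=3); sum(t^3 - t) = 42.
        Var[W] = n(n+1)(2n+1)/24 - sum(t^3-t)/48 = 3900/24 - 42/48 = 161.625.
        z = (W - E[W]) / sqrt(Var[W]) = (6.5 - 39) / 12.7132 = -2.5564.
        Two-sided p = 2*Phi(z) = 0.010576.
Step 6: alpha = 0.1. reject H0.

W+ = 6.5, W- = 71.5, W = min = 6.5, p = 0.010576, reject H0.


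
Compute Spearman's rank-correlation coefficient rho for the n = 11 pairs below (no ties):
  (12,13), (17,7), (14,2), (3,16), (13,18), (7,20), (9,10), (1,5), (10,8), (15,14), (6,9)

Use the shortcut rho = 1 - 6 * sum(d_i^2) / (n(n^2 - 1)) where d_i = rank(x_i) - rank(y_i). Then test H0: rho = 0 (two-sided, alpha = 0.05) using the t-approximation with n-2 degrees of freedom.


Step 1: Rank x and y separately (midranks; no ties here).
rank(x): 12->7, 17->11, 14->9, 3->2, 13->8, 7->4, 9->5, 1->1, 10->6, 15->10, 6->3
rank(y): 13->7, 7->3, 2->1, 16->9, 18->10, 20->11, 10->6, 5->2, 8->4, 14->8, 9->5
Step 2: d_i = R_x(i) - R_y(i); compute d_i^2.
  (7-7)^2=0, (11-3)^2=64, (9-1)^2=64, (2-9)^2=49, (8-10)^2=4, (4-11)^2=49, (5-6)^2=1, (1-2)^2=1, (6-4)^2=4, (10-8)^2=4, (3-5)^2=4
sum(d^2) = 244.
Step 3: rho = 1 - 6*244 / (11*(11^2 - 1)) = 1 - 1464/1320 = -0.109091.
Step 4: Under H0, t = rho * sqrt((n-2)/(1-rho^2)) = -0.3292 ~ t(9).
Step 5: Two-sided p-value from the t-distribution with 9 df = 0.749509.
Step 6: alpha = 0.05. fail to reject H0.

rho = -0.1091, p = 0.749509, fail to reject H0 at alpha = 0.05.


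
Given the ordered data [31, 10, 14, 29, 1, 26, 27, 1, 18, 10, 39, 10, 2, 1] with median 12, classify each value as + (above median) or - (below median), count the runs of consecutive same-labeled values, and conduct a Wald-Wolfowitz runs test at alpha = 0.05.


Step 1: Compute median = 12; label A = above, B = below.
Labels in order: ABAABAABABABBB  (n_A = 7, n_B = 7)
Step 2: Count runs R = 10.
Step 3: Under H0 (random ordering), E[R] = 2*n_A*n_B/(n_A+n_B) + 1 = 2*7*7/14 + 1 = 8.0000.
        Var[R] = 2*n_A*n_B*(2*n_A*n_B - n_A - n_B) / ((n_A+n_B)^2 * (n_A+n_B-1)) = 8232/2548 = 3.2308.
        SD[R] = 1.7974.
Step 4: Continuity-corrected z = (R - 0.5 - E[R]) / SD[R] = (10 - 0.5 - 8.0000) / 1.7974 = 0.8345.
Step 5: Two-sided p-value via normal approximation = 2*(1 - Phi(|z|)) = 0.403986.
Step 6: alpha = 0.05. fail to reject H0.

R = 10, z = 0.8345, p = 0.403986, fail to reject H0.


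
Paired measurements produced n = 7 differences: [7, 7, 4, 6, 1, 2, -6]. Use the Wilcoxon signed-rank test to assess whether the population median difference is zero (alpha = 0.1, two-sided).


Step 1: Drop any zero differences (none here) and take |d_i|.
|d| = [7, 7, 4, 6, 1, 2, 6]
Step 2: Midrank |d_i| (ties get averaged ranks).
ranks: |7|->6.5, |7|->6.5, |4|->3, |6|->4.5, |1|->1, |2|->2, |6|->4.5
Step 3: Attach original signs; sum ranks with positive sign and with negative sign.
W+ = 6.5 + 6.5 + 3 + 4.5 + 1 + 2 = 23.5
W- = 4.5 = 4.5
(Check: W+ + W- = 28 should equal n(n+1)/2 = 28.)
Step 4: Test statistic W = min(W+, W-) = 4.5.
Step 5: Ties in |d|, so use the tie-corrected normal approximation.
        E[W] = n(n+1)/4 = 7*8/4 = 14.
        Tie groups: |d|=6 (t=2), |d|=7 (t=2); sum(t^3 - t) = 12.
        Var[W] = n(n+1)(2n+1)/24 - sum(t^3-t)/48 = 840/24 - 12/48 = 34.75.
        z = (W - E[W]) / sqrt(Var[W]) = (4.5 - 14) / 5.8949 = -1.6116.
        Two-sided p = 2*Phi(z) = 0.107058.
Step 6: alpha = 0.1. fail to reject H0.

W+ = 23.5, W- = 4.5, W = min = 4.5, p = 0.107058, fail to reject H0.


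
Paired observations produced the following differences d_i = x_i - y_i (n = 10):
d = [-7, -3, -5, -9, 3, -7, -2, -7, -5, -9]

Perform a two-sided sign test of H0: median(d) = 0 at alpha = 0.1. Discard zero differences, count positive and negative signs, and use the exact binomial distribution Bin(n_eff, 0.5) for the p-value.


Step 1: Discard zero differences. Original n = 10; n_eff = number of nonzero differences = 10.
Nonzero differences (with sign): -7, -3, -5, -9, +3, -7, -2, -7, -5, -9
Step 2: Count signs: positive = 1, negative = 9.
Step 3: Under H0: P(positive) = 0.5, so the number of positives S ~ Bin(10, 0.5).
Step 4: Two-sided exact p-value = sum of Bin(10,0.5) probabilities at or below the observed probability = 0.021484.
Step 5: alpha = 0.1. reject H0.

n_eff = 10, pos = 1, neg = 9, p = 0.021484, reject H0.


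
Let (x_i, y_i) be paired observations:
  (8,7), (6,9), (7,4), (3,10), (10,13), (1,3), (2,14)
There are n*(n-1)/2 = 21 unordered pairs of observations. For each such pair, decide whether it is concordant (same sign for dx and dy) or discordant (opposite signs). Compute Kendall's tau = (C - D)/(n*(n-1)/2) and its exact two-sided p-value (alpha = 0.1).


Step 1: Enumerate the 21 unordered pairs (i,j) with i<j and classify each by sign(x_j-x_i) * sign(y_j-y_i).
  (1,2):dx=-2,dy=+2->D; (1,3):dx=-1,dy=-3->C; (1,4):dx=-5,dy=+3->D; (1,5):dx=+2,dy=+6->C
  (1,6):dx=-7,dy=-4->C; (1,7):dx=-6,dy=+7->D; (2,3):dx=+1,dy=-5->D; (2,4):dx=-3,dy=+1->D
  (2,5):dx=+4,dy=+4->C; (2,6):dx=-5,dy=-6->C; (2,7):dx=-4,dy=+5->D; (3,4):dx=-4,dy=+6->D
  (3,5):dx=+3,dy=+9->C; (3,6):dx=-6,dy=-1->C; (3,7):dx=-5,dy=+10->D; (4,5):dx=+7,dy=+3->C
  (4,6):dx=-2,dy=-7->C; (4,7):dx=-1,dy=+4->D; (5,6):dx=-9,dy=-10->C; (5,7):dx=-8,dy=+1->D
  (6,7):dx=+1,dy=+11->C
Step 2: C = 11, D = 10, total pairs = 21.
Step 3: tau = (C - D)/(n(n-1)/2) = (11 - 10)/21 = 0.047619.
Step 4: Exact two-sided p-value (enumerate n! = 5040 permutations of y under H0): p = 1.000000.
Step 5: alpha = 0.1. fail to reject H0.

tau_b = 0.0476 (C=11, D=10), p = 1.000000, fail to reject H0.


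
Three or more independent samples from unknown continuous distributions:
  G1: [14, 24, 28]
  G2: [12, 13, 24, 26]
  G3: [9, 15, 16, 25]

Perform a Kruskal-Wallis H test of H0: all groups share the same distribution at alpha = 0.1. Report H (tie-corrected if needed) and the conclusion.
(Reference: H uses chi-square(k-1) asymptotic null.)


Step 1: Combine all N = 11 observations and assign midranks.
sorted (value, group, rank): (9,G3,1), (12,G2,2), (13,G2,3), (14,G1,4), (15,G3,5), (16,G3,6), (24,G1,7.5), (24,G2,7.5), (25,G3,9), (26,G2,10), (28,G1,11)
Step 2: Sum ranks within each group.
R_1 = 22.5 (n_1 = 3)
R_2 = 22.5 (n_2 = 4)
R_3 = 21 (n_3 = 4)
Step 3: H = 12/(N(N+1)) * sum(R_i^2/n_i) - 3(N+1)
     = 12/(11*12) * (22.5^2/3 + 22.5^2/4 + 21^2/4) - 3*12
     = 0.090909 * 405.562 - 36
     = 0.869318.
Step 4: Ties present; correction factor C = 1 - 6/(11^3 - 11) = 0.995455. Corrected H = 0.869318 / 0.995455 = 0.873288.
Step 5: Under H0, H ~ chi^2(2); p-value = 0.646202.
Step 6: alpha = 0.1. fail to reject H0.

H = 0.8733, df = 2, p = 0.646202, fail to reject H0.


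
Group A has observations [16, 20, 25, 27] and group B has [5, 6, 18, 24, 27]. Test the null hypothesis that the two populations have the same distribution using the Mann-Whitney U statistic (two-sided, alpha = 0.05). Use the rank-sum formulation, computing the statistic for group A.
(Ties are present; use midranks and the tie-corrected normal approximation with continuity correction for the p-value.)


Step 1: Combine and sort all 9 observations; assign midranks.
sorted (value, group): (5,Y), (6,Y), (16,X), (18,Y), (20,X), (24,Y), (25,X), (27,X), (27,Y)
ranks: 5->1, 6->2, 16->3, 18->4, 20->5, 24->6, 25->7, 27->8.5, 27->8.5
Step 2: Rank sum for X: R1 = 3 + 5 + 7 + 8.5 = 23.5.
Step 3: U_X = R1 - n1(n1+1)/2 = 23.5 - 4*5/2 = 23.5 - 10 = 13.5.
       U_Y = n1*n2 - U_X = 20 - 13.5 = 6.5.
Step 4: Ties are present, so use the tie-corrected normal approximation (with continuity correction) for the p-value.
Step 5: p-value = 0.460558; compare to alpha = 0.05. fail to reject H0.

U_X = 13.5, p = 0.460558, fail to reject H0 at alpha = 0.05.


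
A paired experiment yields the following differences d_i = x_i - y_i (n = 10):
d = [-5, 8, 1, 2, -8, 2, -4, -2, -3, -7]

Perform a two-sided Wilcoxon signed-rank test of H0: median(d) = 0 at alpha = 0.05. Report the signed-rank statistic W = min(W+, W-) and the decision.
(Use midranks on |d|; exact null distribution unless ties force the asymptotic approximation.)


Step 1: Drop any zero differences (none here) and take |d_i|.
|d| = [5, 8, 1, 2, 8, 2, 4, 2, 3, 7]
Step 2: Midrank |d_i| (ties get averaged ranks).
ranks: |5|->7, |8|->9.5, |1|->1, |2|->3, |8|->9.5, |2|->3, |4|->6, |2|->3, |3|->5, |7|->8
Step 3: Attach original signs; sum ranks with positive sign and with negative sign.
W+ = 9.5 + 1 + 3 + 3 = 16.5
W- = 7 + 9.5 + 6 + 3 + 5 + 8 = 38.5
(Check: W+ + W- = 55 should equal n(n+1)/2 = 55.)
Step 4: Test statistic W = min(W+, W-) = 16.5.
Step 5: Ties in |d|, so use the tie-corrected normal approximation.
        E[W] = n(n+1)/4 = 10*11/4 = 27.5.
        Tie groups: |d|=2 (t=3), |d|=8 (t=2); sum(t^3 - t) = 30.
        Var[W] = n(n+1)(2n+1)/24 - sum(t^3-t)/48 = 2310/24 - 30/48 = 95.625.
        z = (W - E[W]) / sqrt(Var[W]) = (16.5 - 27.5) / 9.7788 = -1.1249.
        Two-sided p = 2*Phi(z) = 0.260639.
Step 6: alpha = 0.05. fail to reject H0.

W+ = 16.5, W- = 38.5, W = min = 16.5, p = 0.260639, fail to reject H0.


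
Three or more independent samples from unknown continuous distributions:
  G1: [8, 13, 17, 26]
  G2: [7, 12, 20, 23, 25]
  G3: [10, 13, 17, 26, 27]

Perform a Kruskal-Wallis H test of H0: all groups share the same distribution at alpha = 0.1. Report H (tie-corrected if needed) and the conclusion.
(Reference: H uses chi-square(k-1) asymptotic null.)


Step 1: Combine all N = 14 observations and assign midranks.
sorted (value, group, rank): (7,G2,1), (8,G1,2), (10,G3,3), (12,G2,4), (13,G1,5.5), (13,G3,5.5), (17,G1,7.5), (17,G3,7.5), (20,G2,9), (23,G2,10), (25,G2,11), (26,G1,12.5), (26,G3,12.5), (27,G3,14)
Step 2: Sum ranks within each group.
R_1 = 27.5 (n_1 = 4)
R_2 = 35 (n_2 = 5)
R_3 = 42.5 (n_3 = 5)
Step 3: H = 12/(N(N+1)) * sum(R_i^2/n_i) - 3(N+1)
     = 12/(14*15) * (27.5^2/4 + 35^2/5 + 42.5^2/5) - 3*15
     = 0.057143 * 795.312 - 45
     = 0.446429.
Step 4: Ties present; correction factor C = 1 - 18/(14^3 - 14) = 0.993407. Corrected H = 0.446429 / 0.993407 = 0.449392.
Step 5: Under H0, H ~ chi^2(2); p-value = 0.798759.
Step 6: alpha = 0.1. fail to reject H0.

H = 0.4494, df = 2, p = 0.798759, fail to reject H0.


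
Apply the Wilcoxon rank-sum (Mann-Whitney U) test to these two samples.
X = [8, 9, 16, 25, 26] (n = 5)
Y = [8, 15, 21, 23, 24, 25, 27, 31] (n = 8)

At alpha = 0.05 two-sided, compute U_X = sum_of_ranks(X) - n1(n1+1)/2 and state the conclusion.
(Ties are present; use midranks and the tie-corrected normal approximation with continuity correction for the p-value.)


Step 1: Combine and sort all 13 observations; assign midranks.
sorted (value, group): (8,X), (8,Y), (9,X), (15,Y), (16,X), (21,Y), (23,Y), (24,Y), (25,X), (25,Y), (26,X), (27,Y), (31,Y)
ranks: 8->1.5, 8->1.5, 9->3, 15->4, 16->5, 21->6, 23->7, 24->8, 25->9.5, 25->9.5, 26->11, 27->12, 31->13
Step 2: Rank sum for X: R1 = 1.5 + 3 + 5 + 9.5 + 11 = 30.
Step 3: U_X = R1 - n1(n1+1)/2 = 30 - 5*6/2 = 30 - 15 = 15.
       U_Y = n1*n2 - U_X = 40 - 15 = 25.
Step 4: Ties are present, so use the tie-corrected normal approximation (with continuity correction) for the p-value.
Step 5: p-value = 0.508901; compare to alpha = 0.05. fail to reject H0.

U_X = 15, p = 0.508901, fail to reject H0 at alpha = 0.05.


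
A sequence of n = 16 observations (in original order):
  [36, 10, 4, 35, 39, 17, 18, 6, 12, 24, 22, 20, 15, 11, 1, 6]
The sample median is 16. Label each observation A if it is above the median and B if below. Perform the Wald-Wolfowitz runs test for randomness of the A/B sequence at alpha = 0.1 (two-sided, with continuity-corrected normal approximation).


Step 1: Compute median = 16; label A = above, B = below.
Labels in order: ABBAAAABBAAABBBB  (n_A = 8, n_B = 8)
Step 2: Count runs R = 6.
Step 3: Under H0 (random ordering), E[R] = 2*n_A*n_B/(n_A+n_B) + 1 = 2*8*8/16 + 1 = 9.0000.
        Var[R] = 2*n_A*n_B*(2*n_A*n_B - n_A - n_B) / ((n_A+n_B)^2 * (n_A+n_B-1)) = 14336/3840 = 3.7333.
        SD[R] = 1.9322.
Step 4: Continuity-corrected z = (R + 0.5 - E[R]) / SD[R] = (6 + 0.5 - 9.0000) / 1.9322 = -1.2939.
Step 5: Two-sided p-value via normal approximation = 2*(1 - Phi(|z|)) = 0.195709.
Step 6: alpha = 0.1. fail to reject H0.

R = 6, z = -1.2939, p = 0.195709, fail to reject H0.


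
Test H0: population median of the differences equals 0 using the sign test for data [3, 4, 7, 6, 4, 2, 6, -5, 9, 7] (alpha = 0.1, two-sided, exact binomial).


Step 1: Discard zero differences. Original n = 10; n_eff = number of nonzero differences = 10.
Nonzero differences (with sign): +3, +4, +7, +6, +4, +2, +6, -5, +9, +7
Step 2: Count signs: positive = 9, negative = 1.
Step 3: Under H0: P(positive) = 0.5, so the number of positives S ~ Bin(10, 0.5).
Step 4: Two-sided exact p-value = sum of Bin(10,0.5) probabilities at or below the observed probability = 0.021484.
Step 5: alpha = 0.1. reject H0.

n_eff = 10, pos = 9, neg = 1, p = 0.021484, reject H0.


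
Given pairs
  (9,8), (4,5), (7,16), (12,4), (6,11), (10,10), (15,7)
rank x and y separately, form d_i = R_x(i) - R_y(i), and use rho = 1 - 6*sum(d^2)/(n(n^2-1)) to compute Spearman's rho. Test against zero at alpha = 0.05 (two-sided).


Step 1: Rank x and y separately (midranks; no ties here).
rank(x): 9->4, 4->1, 7->3, 12->6, 6->2, 10->5, 15->7
rank(y): 8->4, 5->2, 16->7, 4->1, 11->6, 10->5, 7->3
Step 2: d_i = R_x(i) - R_y(i); compute d_i^2.
  (4-4)^2=0, (1-2)^2=1, (3-7)^2=16, (6-1)^2=25, (2-6)^2=16, (5-5)^2=0, (7-3)^2=16
sum(d^2) = 74.
Step 3: rho = 1 - 6*74 / (7*(7^2 - 1)) = 1 - 444/336 = -0.321429.
Step 4: Under H0, t = rho * sqrt((n-2)/(1-rho^2)) = -0.7590 ~ t(5).
Step 5: Two-sided p-value from the t-distribution with 5 df = 0.482072.
Step 6: alpha = 0.05. fail to reject H0.

rho = -0.3214, p = 0.482072, fail to reject H0 at alpha = 0.05.


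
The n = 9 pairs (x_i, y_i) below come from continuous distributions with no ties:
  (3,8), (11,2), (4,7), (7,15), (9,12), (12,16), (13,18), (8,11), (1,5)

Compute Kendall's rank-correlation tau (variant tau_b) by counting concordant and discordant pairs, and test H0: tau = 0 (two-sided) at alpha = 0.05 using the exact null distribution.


Step 1: Enumerate the 36 unordered pairs (i,j) with i<j and classify each by sign(x_j-x_i) * sign(y_j-y_i).
  (1,2):dx=+8,dy=-6->D; (1,3):dx=+1,dy=-1->D; (1,4):dx=+4,dy=+7->C; (1,5):dx=+6,dy=+4->C
  (1,6):dx=+9,dy=+8->C; (1,7):dx=+10,dy=+10->C; (1,8):dx=+5,dy=+3->C; (1,9):dx=-2,dy=-3->C
  (2,3):dx=-7,dy=+5->D; (2,4):dx=-4,dy=+13->D; (2,5):dx=-2,dy=+10->D; (2,6):dx=+1,dy=+14->C
  (2,7):dx=+2,dy=+16->C; (2,8):dx=-3,dy=+9->D; (2,9):dx=-10,dy=+3->D; (3,4):dx=+3,dy=+8->C
  (3,5):dx=+5,dy=+5->C; (3,6):dx=+8,dy=+9->C; (3,7):dx=+9,dy=+11->C; (3,8):dx=+4,dy=+4->C
  (3,9):dx=-3,dy=-2->C; (4,5):dx=+2,dy=-3->D; (4,6):dx=+5,dy=+1->C; (4,7):dx=+6,dy=+3->C
  (4,8):dx=+1,dy=-4->D; (4,9):dx=-6,dy=-10->C; (5,6):dx=+3,dy=+4->C; (5,7):dx=+4,dy=+6->C
  (5,8):dx=-1,dy=-1->C; (5,9):dx=-8,dy=-7->C; (6,7):dx=+1,dy=+2->C; (6,8):dx=-4,dy=-5->C
  (6,9):dx=-11,dy=-11->C; (7,8):dx=-5,dy=-7->C; (7,9):dx=-12,dy=-13->C; (8,9):dx=-7,dy=-6->C
Step 2: C = 27, D = 9, total pairs = 36.
Step 3: tau = (C - D)/(n(n-1)/2) = (27 - 9)/36 = 0.500000.
Step 4: Exact two-sided p-value (enumerate n! = 362880 permutations of y under H0): p = 0.075176.
Step 5: alpha = 0.05. fail to reject H0.

tau_b = 0.5000 (C=27, D=9), p = 0.075176, fail to reject H0.


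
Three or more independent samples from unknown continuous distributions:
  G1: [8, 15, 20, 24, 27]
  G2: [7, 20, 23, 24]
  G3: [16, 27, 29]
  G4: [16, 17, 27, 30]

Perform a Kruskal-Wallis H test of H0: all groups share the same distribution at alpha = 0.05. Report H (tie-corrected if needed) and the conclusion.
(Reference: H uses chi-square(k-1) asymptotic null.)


Step 1: Combine all N = 16 observations and assign midranks.
sorted (value, group, rank): (7,G2,1), (8,G1,2), (15,G1,3), (16,G3,4.5), (16,G4,4.5), (17,G4,6), (20,G1,7.5), (20,G2,7.5), (23,G2,9), (24,G1,10.5), (24,G2,10.5), (27,G1,13), (27,G3,13), (27,G4,13), (29,G3,15), (30,G4,16)
Step 2: Sum ranks within each group.
R_1 = 36 (n_1 = 5)
R_2 = 28 (n_2 = 4)
R_3 = 32.5 (n_3 = 3)
R_4 = 39.5 (n_4 = 4)
Step 3: H = 12/(N(N+1)) * sum(R_i^2/n_i) - 3(N+1)
     = 12/(16*17) * (36^2/5 + 28^2/4 + 32.5^2/3 + 39.5^2/4) - 3*17
     = 0.044118 * 1197.35 - 51
     = 1.824081.
Step 4: Ties present; correction factor C = 1 - 42/(16^3 - 16) = 0.989706. Corrected H = 1.824081 / 0.989706 = 1.843053.
Step 5: Under H0, H ~ chi^2(3); p-value = 0.605611.
Step 6: alpha = 0.05. fail to reject H0.

H = 1.8431, df = 3, p = 0.605611, fail to reject H0.


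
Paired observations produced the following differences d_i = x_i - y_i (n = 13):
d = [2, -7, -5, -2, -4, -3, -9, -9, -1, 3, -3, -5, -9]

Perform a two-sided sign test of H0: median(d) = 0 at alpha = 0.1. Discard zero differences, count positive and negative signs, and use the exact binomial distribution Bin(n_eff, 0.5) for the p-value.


Step 1: Discard zero differences. Original n = 13; n_eff = number of nonzero differences = 13.
Nonzero differences (with sign): +2, -7, -5, -2, -4, -3, -9, -9, -1, +3, -3, -5, -9
Step 2: Count signs: positive = 2, negative = 11.
Step 3: Under H0: P(positive) = 0.5, so the number of positives S ~ Bin(13, 0.5).
Step 4: Two-sided exact p-value = sum of Bin(13,0.5) probabilities at or below the observed probability = 0.022461.
Step 5: alpha = 0.1. reject H0.

n_eff = 13, pos = 2, neg = 11, p = 0.022461, reject H0.


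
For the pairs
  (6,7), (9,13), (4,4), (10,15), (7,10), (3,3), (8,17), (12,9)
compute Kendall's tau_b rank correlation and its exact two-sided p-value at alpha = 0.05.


Step 1: Enumerate the 28 unordered pairs (i,j) with i<j and classify each by sign(x_j-x_i) * sign(y_j-y_i).
  (1,2):dx=+3,dy=+6->C; (1,3):dx=-2,dy=-3->C; (1,4):dx=+4,dy=+8->C; (1,5):dx=+1,dy=+3->C
  (1,6):dx=-3,dy=-4->C; (1,7):dx=+2,dy=+10->C; (1,8):dx=+6,dy=+2->C; (2,3):dx=-5,dy=-9->C
  (2,4):dx=+1,dy=+2->C; (2,5):dx=-2,dy=-3->C; (2,6):dx=-6,dy=-10->C; (2,7):dx=-1,dy=+4->D
  (2,8):dx=+3,dy=-4->D; (3,4):dx=+6,dy=+11->C; (3,5):dx=+3,dy=+6->C; (3,6):dx=-1,dy=-1->C
  (3,7):dx=+4,dy=+13->C; (3,8):dx=+8,dy=+5->C; (4,5):dx=-3,dy=-5->C; (4,6):dx=-7,dy=-12->C
  (4,7):dx=-2,dy=+2->D; (4,8):dx=+2,dy=-6->D; (5,6):dx=-4,dy=-7->C; (5,7):dx=+1,dy=+7->C
  (5,8):dx=+5,dy=-1->D; (6,7):dx=+5,dy=+14->C; (6,8):dx=+9,dy=+6->C; (7,8):dx=+4,dy=-8->D
Step 2: C = 22, D = 6, total pairs = 28.
Step 3: tau = (C - D)/(n(n-1)/2) = (22 - 6)/28 = 0.571429.
Step 4: Exact two-sided p-value (enumerate n! = 40320 permutations of y under H0): p = 0.061012.
Step 5: alpha = 0.05. fail to reject H0.

tau_b = 0.5714 (C=22, D=6), p = 0.061012, fail to reject H0.


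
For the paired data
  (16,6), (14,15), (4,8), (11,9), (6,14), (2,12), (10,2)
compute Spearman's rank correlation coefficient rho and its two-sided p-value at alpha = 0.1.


Step 1: Rank x and y separately (midranks; no ties here).
rank(x): 16->7, 14->6, 4->2, 11->5, 6->3, 2->1, 10->4
rank(y): 6->2, 15->7, 8->3, 9->4, 14->6, 12->5, 2->1
Step 2: d_i = R_x(i) - R_y(i); compute d_i^2.
  (7-2)^2=25, (6-7)^2=1, (2-3)^2=1, (5-4)^2=1, (3-6)^2=9, (1-5)^2=16, (4-1)^2=9
sum(d^2) = 62.
Step 3: rho = 1 - 6*62 / (7*(7^2 - 1)) = 1 - 372/336 = -0.107143.
Step 4: Under H0, t = rho * sqrt((n-2)/(1-rho^2)) = -0.2410 ~ t(5).
Step 5: Two-sided p-value from the t-distribution with 5 df = 0.819151.
Step 6: alpha = 0.1. fail to reject H0.

rho = -0.1071, p = 0.819151, fail to reject H0 at alpha = 0.1.


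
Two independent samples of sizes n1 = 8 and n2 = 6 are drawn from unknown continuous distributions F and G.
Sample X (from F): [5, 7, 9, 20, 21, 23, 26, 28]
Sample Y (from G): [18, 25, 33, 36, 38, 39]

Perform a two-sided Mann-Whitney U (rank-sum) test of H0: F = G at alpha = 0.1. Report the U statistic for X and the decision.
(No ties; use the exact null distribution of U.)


Step 1: Combine and sort all 14 observations; assign midranks.
sorted (value, group): (5,X), (7,X), (9,X), (18,Y), (20,X), (21,X), (23,X), (25,Y), (26,X), (28,X), (33,Y), (36,Y), (38,Y), (39,Y)
ranks: 5->1, 7->2, 9->3, 18->4, 20->5, 21->6, 23->7, 25->8, 26->9, 28->10, 33->11, 36->12, 38->13, 39->14
Step 2: Rank sum for X: R1 = 1 + 2 + 3 + 5 + 6 + 7 + 9 + 10 = 43.
Step 3: U_X = R1 - n1(n1+1)/2 = 43 - 8*9/2 = 43 - 36 = 7.
       U_Y = n1*n2 - U_X = 48 - 7 = 41.
Step 4: No ties, so the exact null distribution of U (based on enumerating the C(14,8) = 3003 equally likely rank assignments) gives the two-sided p-value.
Step 5: p-value = 0.029304; compare to alpha = 0.1. reject H0.

U_X = 7, p = 0.029304, reject H0 at alpha = 0.1.
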